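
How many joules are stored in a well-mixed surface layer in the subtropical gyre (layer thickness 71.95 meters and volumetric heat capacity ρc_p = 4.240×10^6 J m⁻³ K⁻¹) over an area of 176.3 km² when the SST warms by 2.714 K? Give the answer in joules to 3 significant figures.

1.46×10^17 J

Areal heat capacity C = ρc_p × D = 4.240×10^6 × 71.95 = 3.05×10^8 J m⁻² K⁻¹.
Heat per unit area: q = C ΔT = 3.05×10^8 × 2.714 = 8.28×10^8 J/m².
Total heat: Q = q × A = 8.28×10^8 × (176.3 × 10⁶ m²) = 1.46×10^17 J.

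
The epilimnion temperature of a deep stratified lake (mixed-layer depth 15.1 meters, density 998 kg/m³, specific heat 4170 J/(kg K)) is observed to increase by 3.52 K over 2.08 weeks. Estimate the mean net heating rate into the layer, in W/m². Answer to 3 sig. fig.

Areal heat capacity C = ρ c_p D = 998 × 4170 × 15.1 = 6.28×10^7 J/(m²·K).
Required heat per unit area: Q = C ΔT = 6.28×10^7 × 3.52 = 2.21×10^8 J/m².
Flux F = Q / Δt = 2.21×10^8 / 1.26×10^6 s = 176 W/m².

176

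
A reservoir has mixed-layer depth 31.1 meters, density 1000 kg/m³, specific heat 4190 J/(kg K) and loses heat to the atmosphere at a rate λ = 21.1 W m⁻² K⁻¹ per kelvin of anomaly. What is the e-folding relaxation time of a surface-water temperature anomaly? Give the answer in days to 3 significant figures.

71.5 days

Areal heat capacity C = ρ c_p D = 1000 × 4190 × 31.1 = 1.30×10^8 J/(m^2 K).
Relaxation time τ = C / λ = 1.30×10^8 / 21.1 = 6.18×10^6 s.
In days: 6.18×10^6 s / (86400 s/day) = 71.5 days.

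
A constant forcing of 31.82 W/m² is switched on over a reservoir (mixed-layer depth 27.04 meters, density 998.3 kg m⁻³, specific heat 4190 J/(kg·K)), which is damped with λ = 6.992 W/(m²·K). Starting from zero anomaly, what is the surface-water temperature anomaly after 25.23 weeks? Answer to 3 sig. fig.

2.78 K

Areal heat capacity C = ρ c_p D = 998.3 × 4190 × 27.04 = 1.13×10^8 J m⁻² K⁻¹.
τ = C / λ = 1.13×10^8 / 6.992 = 1.62×10^7 s.
Equilibrium anomaly ΔT_eq = F / λ = 31.82 / 6.992 = 4.55 K.
t = 25.23 weeks = 1.53×10^7 s, so t/τ = 0.943.
ΔT(t) = ΔT_eq (1 − e^(−t/τ)) = 4.55 × (1 − e^−0.943) = 2.78 K.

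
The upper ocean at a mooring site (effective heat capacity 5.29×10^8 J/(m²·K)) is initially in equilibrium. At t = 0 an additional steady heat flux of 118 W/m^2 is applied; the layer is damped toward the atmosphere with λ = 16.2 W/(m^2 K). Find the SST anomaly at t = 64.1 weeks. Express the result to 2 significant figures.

Areal heat capacity C = 5.29×10^8 J/(m²·K) (given).
τ = C / λ = 5.29×10^8 / 16.2 = 3.27×10^7 s.
Equilibrium anomaly ΔT_eq = F / λ = 118 / 16.2 = 7.28 K.
t = 64.1 weeks = 3.88×10^7 s, so t/τ = 1.19.
ΔT(t) = ΔT_eq (1 − e^(−t/τ)) = 7.28 × (1 − e^−1.19) = 5.06 K.

5.1 K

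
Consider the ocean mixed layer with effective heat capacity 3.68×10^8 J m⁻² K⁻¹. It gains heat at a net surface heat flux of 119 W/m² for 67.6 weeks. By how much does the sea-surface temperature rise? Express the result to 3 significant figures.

Areal heat capacity C = 3.68×10^8 J m⁻² K⁻¹ (given).
Net heat input Q = F Δt = 119 × (67.6 weeks × 6.048×10^5 s/week) = 4.87×10^9 J/m².
ΔT = Q / C = 4.87×10^9 / 3.68×10^8 = 13.2 K.

13.2 K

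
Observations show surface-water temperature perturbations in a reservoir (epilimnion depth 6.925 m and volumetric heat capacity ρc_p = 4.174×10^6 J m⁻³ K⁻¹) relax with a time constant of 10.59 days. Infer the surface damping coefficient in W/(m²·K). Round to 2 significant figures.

Areal heat capacity C = ρc_p × D = 4.174×10^6 × 6.925 = 2.89×10^7 J m⁻² K⁻¹.
τ = 10.59 days = 9.15×10^5 s.
λ = C / τ = 2.89×10^7 / 9.15×10^5 = 31.6 W/(m²·K).

32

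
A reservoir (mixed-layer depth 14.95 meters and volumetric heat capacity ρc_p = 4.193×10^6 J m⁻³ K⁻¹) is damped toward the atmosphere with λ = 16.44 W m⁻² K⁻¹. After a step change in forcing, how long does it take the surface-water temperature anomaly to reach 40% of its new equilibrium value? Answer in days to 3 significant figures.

22.5 days

Areal heat capacity C = ρc_p × D = 4.193×10^6 × 14.95 = 6.27×10^7 J m⁻² K⁻¹.
τ = C / λ = 6.27×10^7 / 16.44 = 3.81×10^6 s.
Fraction reached: 1 − e^(−t/τ) = 0.40 ⇒ t = −τ ln(1 − 0.40) = τ × 0.511.
t = 1.95×10^6 s = 22.5 days.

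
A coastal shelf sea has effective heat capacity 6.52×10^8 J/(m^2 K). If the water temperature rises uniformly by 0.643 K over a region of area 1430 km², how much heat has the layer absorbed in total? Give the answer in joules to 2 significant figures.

6.0×10^17 J

Areal heat capacity C = 6.52×10^8 J/(m^2 K) (given).
Heat per unit area: q = C ΔT = 6.52×10^8 × 0.643 = 4.19×10^8 J/m².
Total heat: Q = q × A = 4.19×10^8 × (1430 × 10⁶ m²) = 6.00×10^17 J.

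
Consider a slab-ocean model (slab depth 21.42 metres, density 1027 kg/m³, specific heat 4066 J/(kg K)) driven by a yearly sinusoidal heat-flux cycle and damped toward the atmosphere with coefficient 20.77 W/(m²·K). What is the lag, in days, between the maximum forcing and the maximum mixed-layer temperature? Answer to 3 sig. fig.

Areal heat capacity C = ρ c_p D = 1027 × 4066 × 21.42 = 8.94×10^7 J/(m²·K).
ω = 2π / 3.15×10^7 s = 1.99×10^-7 s⁻¹.
Phase lag φ = arctan(Cω/λ) = arctan(17.8/20.77) = 0.709 rad.
Time lag = φ / ω = 0.709 / 1.99×10^-7 = 3.56×10^6 s = 41.2 days.

41.2 days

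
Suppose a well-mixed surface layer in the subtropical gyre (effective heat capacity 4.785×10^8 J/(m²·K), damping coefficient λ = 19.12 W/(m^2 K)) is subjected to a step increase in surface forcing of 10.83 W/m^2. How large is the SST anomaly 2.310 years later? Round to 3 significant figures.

0.536 K

Areal heat capacity C = 4.785×10^8 J/(m²·K) (given).
τ = C / λ = 4.78×10^8 / 19.12 = 2.50×10^7 s.
Equilibrium anomaly ΔT_eq = F / λ = 10.83 / 19.12 = 0.566 K.
t = 2.310 years = 7.29×10^7 s, so t/τ = 2.91.
ΔT(t) = ΔT_eq (1 − e^(−t/τ)) = 0.566 × (1 − e^−2.91) = 0.536 K.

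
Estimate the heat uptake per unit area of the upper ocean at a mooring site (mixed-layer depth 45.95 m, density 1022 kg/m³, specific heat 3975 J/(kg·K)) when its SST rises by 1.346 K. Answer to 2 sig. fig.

2.5×10^8

Areal heat capacity C = ρ c_p D = 1022 × 3975 × 45.95 = 1.87×10^8 J/(m²·K).
ΔQ = C ΔT = 1.87×10^8 × 1.346 = 2.51×10^8 J/m².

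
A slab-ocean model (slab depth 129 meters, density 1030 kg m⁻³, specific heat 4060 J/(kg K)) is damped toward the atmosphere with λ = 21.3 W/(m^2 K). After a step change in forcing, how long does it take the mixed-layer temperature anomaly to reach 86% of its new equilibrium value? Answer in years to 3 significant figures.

Areal heat capacity C = ρ c_p D = 1030 × 4060 × 129 = 5.39×10^8 J/(m^2 K).
τ = C / λ = 5.39×10^8 / 21.3 = 2.53×10^7 s.
Fraction reached: 1 − e^(−t/τ) = 0.86 ⇒ t = −τ ln(1 − 0.86) = τ × 1.97.
t = 4.98×10^7 s = 1.58 years.

1.58 years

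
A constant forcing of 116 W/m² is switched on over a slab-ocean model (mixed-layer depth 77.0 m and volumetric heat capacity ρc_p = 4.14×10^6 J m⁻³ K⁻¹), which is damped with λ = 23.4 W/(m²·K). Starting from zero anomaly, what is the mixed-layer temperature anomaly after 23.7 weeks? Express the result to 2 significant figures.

3.2 K

Areal heat capacity C = ρc_p × D = 4.14×10^6 × 77.0 = 3.19×10^8 J m⁻² K⁻¹.
τ = C / λ = 3.19×10^8 / 23.4 = 1.36×10^7 s.
Equilibrium anomaly ΔT_eq = F / λ = 116 / 23.4 = 4.96 K.
t = 23.7 weeks = 1.43×10^7 s, so t/τ = 1.05.
ΔT(t) = ΔT_eq (1 − e^(−t/τ)) = 4.96 × (1 − e^−1.05) = 3.23 K.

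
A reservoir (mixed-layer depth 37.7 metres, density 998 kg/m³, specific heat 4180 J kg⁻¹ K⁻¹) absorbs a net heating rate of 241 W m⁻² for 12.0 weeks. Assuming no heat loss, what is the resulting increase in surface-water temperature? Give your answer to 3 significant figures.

11.1 K

Areal heat capacity C = ρ c_p D = 998 × 4180 × 37.7 = 1.57×10^8 J m⁻² K⁻¹.
Net heat input Q = F Δt = 241 × (12.0 weeks × 6.048×10^5 s/week) = 1.75×10^9 J/m².
ΔT = Q / C = 1.75×10^9 / 1.57×10^8 = 11.1 K.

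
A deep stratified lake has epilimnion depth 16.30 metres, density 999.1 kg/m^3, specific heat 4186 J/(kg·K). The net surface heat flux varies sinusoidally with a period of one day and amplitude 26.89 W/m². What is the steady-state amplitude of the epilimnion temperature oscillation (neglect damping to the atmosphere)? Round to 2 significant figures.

0.0054 K

Areal heat capacity C = ρ c_p D = 999.1 × 4186 × 16.30 = 6.82×10^7 J/(m²·K).
Angular frequency ω = 2π / T = 2π / 86400 s = 7.27×10^-5 s⁻¹.
Cω = 6.82×10^7 × 7.27×10^-5 = 4960 W/(m²·K).
Amplitude A = F₀ / (Cω) = 26.89 / 4960 = 0.00542 K.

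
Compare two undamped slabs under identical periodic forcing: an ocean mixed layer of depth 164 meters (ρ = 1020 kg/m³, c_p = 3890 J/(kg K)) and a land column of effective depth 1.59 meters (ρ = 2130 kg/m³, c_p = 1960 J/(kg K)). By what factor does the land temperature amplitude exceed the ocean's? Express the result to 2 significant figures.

C_ocean = 1020 × 3890 × 164 = 6.51×10^8 J/(m²·K).
C_land = 2130 × 1960 × 1.59 = 6.64×10^6 J/(m²·K).
Undamped amplitude ∝ 1/C, so A_land/A_ocean = C_ocean/C_land = 98.0.

98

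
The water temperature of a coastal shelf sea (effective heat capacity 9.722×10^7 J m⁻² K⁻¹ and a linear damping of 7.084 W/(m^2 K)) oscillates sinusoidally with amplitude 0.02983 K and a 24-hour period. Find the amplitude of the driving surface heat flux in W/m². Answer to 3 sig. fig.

Areal heat capacity C = 9.722×10^7 J m⁻² K⁻¹ (given).
ω = 2π / 86400 s = 7.27×10^-5 s⁻¹.
√((Cω)² + λ²) = √((7070)² + 7.084²) = 7070 W/(m²·K).
F₀ = A × √((Cω)²+λ²) = 0.02983 × 7070 = 211 W/m².

211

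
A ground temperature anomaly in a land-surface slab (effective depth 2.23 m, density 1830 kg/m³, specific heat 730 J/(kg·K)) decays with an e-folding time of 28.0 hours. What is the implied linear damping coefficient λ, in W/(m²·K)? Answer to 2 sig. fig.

30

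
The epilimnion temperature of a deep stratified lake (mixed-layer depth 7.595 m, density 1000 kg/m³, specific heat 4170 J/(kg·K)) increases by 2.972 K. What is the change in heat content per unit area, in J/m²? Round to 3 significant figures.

9.41×10^7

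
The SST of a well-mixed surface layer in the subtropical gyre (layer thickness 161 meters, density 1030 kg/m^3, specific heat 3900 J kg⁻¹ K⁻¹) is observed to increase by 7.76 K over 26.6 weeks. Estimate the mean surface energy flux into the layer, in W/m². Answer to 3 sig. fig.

Areal heat capacity C = ρ c_p D = 1030 × 3900 × 161 = 6.47×10^8 J/(m^2 K).
Required heat per unit area: Q = C ΔT = 6.47×10^8 × 7.76 = 5.02×10^9 J/m².
Flux F = Q / Δt = 5.02×10^9 / 1.61×10^7 s = 312 W/m².

312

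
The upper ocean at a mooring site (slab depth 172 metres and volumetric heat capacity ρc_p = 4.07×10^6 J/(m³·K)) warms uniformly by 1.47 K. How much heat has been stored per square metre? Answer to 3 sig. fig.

Areal heat capacity C = ρc_p × D = 4.07×10^6 × 172 = 7.00×10^8 J m⁻² K⁻¹.
ΔQ = C ΔT = 7.00×10^8 × 1.47 = 1.03×10^9 J/m².

1.03×10^9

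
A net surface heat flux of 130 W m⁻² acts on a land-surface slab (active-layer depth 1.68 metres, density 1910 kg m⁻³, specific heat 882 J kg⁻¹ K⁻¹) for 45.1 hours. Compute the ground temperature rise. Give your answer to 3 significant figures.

Areal heat capacity C = ρ c_p D = 1910 × 882 × 1.68 = 2.83×10^6 J m⁻² K⁻¹.
Net heat input Q = F Δt = 130 × (45.1 hours × 3600 s/hour) = 2.11×10^7 J/m².
ΔT = Q / C = 2.11×10^7 / 2.83×10^6 = 7.46 K.

7.46 K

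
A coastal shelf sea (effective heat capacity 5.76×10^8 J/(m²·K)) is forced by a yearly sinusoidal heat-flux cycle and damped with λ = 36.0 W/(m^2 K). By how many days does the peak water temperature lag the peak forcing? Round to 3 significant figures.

Areal heat capacity C = 5.76×10^8 J/(m²·K) (given).
ω = 2π / 3.15×10^7 s = 1.99×10^-7 s⁻¹.
Phase lag φ = arctan(Cω/λ) = arctan(115/36.0) = 1.27 rad.
Time lag = φ / ω = 1.27 / 1.99×10^-7 = 6.36×10^6 s = 73.6 days.

73.6 days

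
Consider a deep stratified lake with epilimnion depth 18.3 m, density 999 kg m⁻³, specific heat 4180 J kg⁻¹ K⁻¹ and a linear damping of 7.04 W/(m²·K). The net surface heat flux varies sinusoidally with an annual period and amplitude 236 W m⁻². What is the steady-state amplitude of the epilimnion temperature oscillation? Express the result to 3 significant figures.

14.1 K

Areal heat capacity C = ρ c_p D = 999 × 4180 × 18.3 = 7.64×10^7 J m⁻² K⁻¹.
Angular frequency ω = 2π / T = 2π / 3.15×10^7 s = 1.99×10^-7 s⁻¹.
√((Cω)² + λ²) = √((15.2)² + 7.04²) = 16.8 W/(m²·K).
Amplitude A = F₀ / √((Cω)²+λ²) = 236 / 16.8 = 14.1 K.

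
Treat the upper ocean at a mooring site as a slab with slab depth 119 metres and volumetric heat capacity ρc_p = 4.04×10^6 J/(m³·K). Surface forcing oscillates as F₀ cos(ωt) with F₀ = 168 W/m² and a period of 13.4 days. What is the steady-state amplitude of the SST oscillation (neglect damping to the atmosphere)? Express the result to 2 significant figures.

Areal heat capacity C = ρc_p × D = 4.04×10^6 × 119 = 4.81×10^8 J/(m^2 K).
Angular frequency ω = 2π / T = 2π / 1.16×10^6 s = 5.43×10^-6 s⁻¹.
Cω = 4.81×10^8 × 5.43×10^-6 = 2610 W/(m²·K).
Amplitude A = F₀ / (Cω) = 168 / 2610 = 0.0644 K.

0.064 K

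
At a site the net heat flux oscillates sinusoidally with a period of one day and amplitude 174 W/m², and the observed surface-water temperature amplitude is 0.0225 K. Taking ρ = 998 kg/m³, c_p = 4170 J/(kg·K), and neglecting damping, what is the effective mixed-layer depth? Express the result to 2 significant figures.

26 m

ω = 2π / 86400 s = 7.27×10^-5 s⁻¹.
Required C = F₀ / (A ω) = 174 / (0.0225 × 7.27×10^-5) = 1.06×10^8 J/(m²·K).
D = C / (ρ c_p) = 1.06×10^8 / (998 × 4170) = 25.6 m.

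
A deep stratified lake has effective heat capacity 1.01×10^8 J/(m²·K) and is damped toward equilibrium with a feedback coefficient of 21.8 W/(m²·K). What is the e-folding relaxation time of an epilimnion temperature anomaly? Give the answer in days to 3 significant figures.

53.6 days

Areal heat capacity C = 1.01×10^8 J/(m²·K) (given).
Relaxation time τ = C / λ = 1.01×10^8 / 21.8 = 4.63×10^6 s.
In days: 4.63×10^6 s / (86400 s/day) = 53.6 days.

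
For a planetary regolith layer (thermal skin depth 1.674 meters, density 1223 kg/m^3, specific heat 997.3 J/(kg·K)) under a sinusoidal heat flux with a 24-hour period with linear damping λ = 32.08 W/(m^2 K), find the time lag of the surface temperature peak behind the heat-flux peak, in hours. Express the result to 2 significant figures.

Areal heat capacity C = ρ c_p D = 1223 × 997.3 × 1.674 = 2.04×10^6 J/(m^2 K).
ω = 2π / 86400 s = 7.27×10^-5 s⁻¹.
Phase lag φ = arctan(Cω/λ) = arctan(148/32.08) = 1.36 rad.
Time lag = φ / ω = 1.36 / 7.27×10^-5 = 18700 s = 5.19 hours.

5.2 hours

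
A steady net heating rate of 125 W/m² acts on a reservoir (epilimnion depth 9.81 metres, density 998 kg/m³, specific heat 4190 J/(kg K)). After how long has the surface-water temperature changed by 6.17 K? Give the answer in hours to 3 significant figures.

Areal heat capacity C = ρ c_p D = 998 × 4190 × 9.81 = 4.10×10^7 J m⁻² K⁻¹.
Time required: Δt = C ΔT / F = 4.10×10^7 × 6.17 / 125 = 2.02×10^6 s.
In hours: 2.02×10^6 s / (3600 s/hour) = 562 hours.

562 hours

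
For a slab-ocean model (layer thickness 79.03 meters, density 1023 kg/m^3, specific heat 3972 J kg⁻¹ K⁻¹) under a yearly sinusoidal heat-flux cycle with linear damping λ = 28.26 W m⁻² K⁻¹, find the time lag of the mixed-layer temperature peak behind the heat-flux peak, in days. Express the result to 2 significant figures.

67 days

Areal heat capacity C = ρ c_p D = 1023 × 3972 × 79.03 = 3.21×10^8 J/(m²·K).
ω = 2π / 3.15×10^7 s = 1.99×10^-7 s⁻¹.
Phase lag φ = arctan(Cω/λ) = arctan(64.0/28.26) = 1.15 rad.
Time lag = φ / ω = 1.15 / 1.99×10^-7 = 5.80×10^6 s = 67.1 days.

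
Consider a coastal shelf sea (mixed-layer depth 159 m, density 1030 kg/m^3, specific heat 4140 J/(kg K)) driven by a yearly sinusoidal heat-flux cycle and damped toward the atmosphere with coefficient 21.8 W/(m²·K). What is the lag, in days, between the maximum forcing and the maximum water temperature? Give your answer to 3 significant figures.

82.0 days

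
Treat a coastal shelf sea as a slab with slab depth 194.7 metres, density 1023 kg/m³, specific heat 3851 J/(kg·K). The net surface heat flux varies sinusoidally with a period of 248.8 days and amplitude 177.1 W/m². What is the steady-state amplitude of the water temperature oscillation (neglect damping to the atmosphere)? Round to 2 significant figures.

Areal heat capacity C = ρ c_p D = 1023 × 3851 × 194.7 = 7.67×10^8 J m⁻² K⁻¹.
Angular frequency ω = 2π / T = 2π / 2.15×10^7 s = 2.92×10^-7 s⁻¹.
Cω = 7.67×10^8 × 2.92×10^-7 = 224 W/(m²·K).
Amplitude A = F₀ / (Cω) = 177.1 / 224 = 0.790 K.

0.79 K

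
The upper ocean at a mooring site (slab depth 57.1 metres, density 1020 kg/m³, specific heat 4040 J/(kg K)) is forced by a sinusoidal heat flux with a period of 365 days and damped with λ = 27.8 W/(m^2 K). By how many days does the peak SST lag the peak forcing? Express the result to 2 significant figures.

60 days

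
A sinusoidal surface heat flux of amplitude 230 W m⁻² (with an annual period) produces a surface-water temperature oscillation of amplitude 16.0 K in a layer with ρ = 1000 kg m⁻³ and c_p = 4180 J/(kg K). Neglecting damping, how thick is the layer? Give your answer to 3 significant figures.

17.3 m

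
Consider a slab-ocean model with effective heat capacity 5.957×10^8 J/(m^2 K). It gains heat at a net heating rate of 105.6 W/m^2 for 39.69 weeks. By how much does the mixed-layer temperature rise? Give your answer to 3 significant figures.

Areal heat capacity C = 5.957×10^8 J/(m^2 K) (given).
Net heat input Q = F Δt = 105.6 × (39.69 weeks × 6.048×10^5 s/week) = 2.53×10^9 J/m².
ΔT = Q / C = 2.53×10^9 / 5.96×10^8 = 4.26 K.

4.26 K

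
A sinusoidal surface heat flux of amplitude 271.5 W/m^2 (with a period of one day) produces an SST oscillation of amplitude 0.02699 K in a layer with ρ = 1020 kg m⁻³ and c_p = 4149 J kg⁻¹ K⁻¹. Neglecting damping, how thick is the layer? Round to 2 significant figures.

33 m

ω = 2π / 86400 s = 7.27×10^-5 s⁻¹.
Required C = F₀ / (A ω) = 271.5 / (0.02699 × 7.27×10^-5) = 1.38×10^8 J/(m²·K).
D = C / (ρ c_p) = 1.38×10^8 / (1020 × 4149) = 32.7 m.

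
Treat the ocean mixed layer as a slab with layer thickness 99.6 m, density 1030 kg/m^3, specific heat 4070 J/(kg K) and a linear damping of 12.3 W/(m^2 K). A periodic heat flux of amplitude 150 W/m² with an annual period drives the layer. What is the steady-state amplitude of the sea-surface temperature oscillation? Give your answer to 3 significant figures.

1.78 K

Areal heat capacity C = ρ c_p D = 1030 × 4070 × 99.6 = 4.18×10^8 J/(m²·K).
Angular frequency ω = 2π / T = 2π / 3.15×10^7 s = 1.99×10^-7 s⁻¹.
√((Cω)² + λ²) = √((83.2)² + 12.3²) = 84.1 W/(m²·K).
Amplitude A = F₀ / √((Cω)²+λ²) = 150 / 84.1 = 1.78 K.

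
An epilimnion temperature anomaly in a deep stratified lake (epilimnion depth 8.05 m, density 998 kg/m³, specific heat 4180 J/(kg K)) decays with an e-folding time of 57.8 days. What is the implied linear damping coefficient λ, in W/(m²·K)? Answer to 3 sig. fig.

Areal heat capacity C = ρ c_p D = 998 × 4180 × 8.05 = 3.36×10^7 J/(m^2 K).
τ = 57.8 days = 4.99×10^6 s.
λ = C / τ = 3.36×10^7 / 4.99×10^6 = 6.72 W/(m²·K).

6.72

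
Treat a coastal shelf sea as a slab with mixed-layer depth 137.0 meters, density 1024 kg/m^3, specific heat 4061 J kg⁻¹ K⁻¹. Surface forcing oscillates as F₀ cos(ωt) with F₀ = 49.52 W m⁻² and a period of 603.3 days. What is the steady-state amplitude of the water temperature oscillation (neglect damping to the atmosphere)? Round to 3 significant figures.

Areal heat capacity C = ρ c_p D = 1024 × 4061 × 137.0 = 5.70×10^8 J/(m^2 K).
Angular frequency ω = 2π / T = 2π / 5.21×10^7 s = 1.21×10^-7 s⁻¹.
Cω = 5.70×10^8 × 1.21×10^-7 = 68.7 W/(m²·K).
Amplitude A = F₀ / (Cω) = 49.52 / 68.7 = 0.721 K.

0.721 K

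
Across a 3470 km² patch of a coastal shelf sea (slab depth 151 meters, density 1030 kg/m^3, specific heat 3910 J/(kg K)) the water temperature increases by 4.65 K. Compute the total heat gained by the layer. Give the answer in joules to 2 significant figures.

9.8×10^18 J

Areal heat capacity C = ρ c_p D = 1030 × 3910 × 151 = 6.08×10^8 J/(m^2 K).
Heat per unit area: q = C ΔT = 6.08×10^8 × 4.65 = 2.83×10^9 J/m².
Total heat: Q = q × A = 2.83×10^9 × (3470 × 10⁶ m²) = 9.81×10^18 J.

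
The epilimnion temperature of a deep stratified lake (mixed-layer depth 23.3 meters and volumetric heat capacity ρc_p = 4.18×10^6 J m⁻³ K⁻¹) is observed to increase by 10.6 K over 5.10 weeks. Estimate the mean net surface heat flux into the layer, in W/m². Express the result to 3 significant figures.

335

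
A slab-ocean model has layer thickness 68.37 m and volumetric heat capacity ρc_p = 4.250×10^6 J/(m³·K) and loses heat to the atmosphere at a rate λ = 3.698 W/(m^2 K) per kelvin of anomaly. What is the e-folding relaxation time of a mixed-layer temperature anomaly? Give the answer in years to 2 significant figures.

2.5 years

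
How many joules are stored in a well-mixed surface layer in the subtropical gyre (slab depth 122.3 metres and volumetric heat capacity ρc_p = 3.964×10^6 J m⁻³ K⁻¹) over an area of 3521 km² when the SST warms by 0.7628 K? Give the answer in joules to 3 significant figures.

1.30×10^18 J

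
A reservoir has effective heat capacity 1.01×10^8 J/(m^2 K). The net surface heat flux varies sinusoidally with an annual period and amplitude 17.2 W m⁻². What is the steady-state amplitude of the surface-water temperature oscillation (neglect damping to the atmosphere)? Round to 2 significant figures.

0.85 K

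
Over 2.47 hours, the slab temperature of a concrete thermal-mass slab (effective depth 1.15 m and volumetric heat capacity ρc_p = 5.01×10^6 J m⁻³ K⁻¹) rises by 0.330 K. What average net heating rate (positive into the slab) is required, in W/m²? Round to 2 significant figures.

Areal heat capacity C = ρc_p × D = 5.01×10^6 × 1.15 = 5.76×10^6 J/(m^2 K).
Required heat per unit area: Q = C ΔT = 5.76×10^6 × 0.330 = 1.90×10^6 J/m².
Flux F = Q / Δt = 1.90×10^6 / 8890 s = 214 W/m².

210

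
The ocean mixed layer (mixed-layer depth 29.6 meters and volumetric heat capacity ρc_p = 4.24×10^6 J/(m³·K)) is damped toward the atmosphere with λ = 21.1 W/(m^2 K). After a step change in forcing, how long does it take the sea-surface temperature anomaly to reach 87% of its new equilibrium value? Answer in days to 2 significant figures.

Areal heat capacity C = ρc_p × D = 4.24×10^6 × 29.6 = 1.26×10^8 J/(m²·K).
τ = C / λ = 1.26×10^8 / 21.1 = 5.95×10^6 s.
Fraction reached: 1 − e^(−t/τ) = 0.87 ⇒ t = −τ ln(1 − 0.87) = τ × 2.04.
t = 1.21×10^7 s = 140 days.

140 days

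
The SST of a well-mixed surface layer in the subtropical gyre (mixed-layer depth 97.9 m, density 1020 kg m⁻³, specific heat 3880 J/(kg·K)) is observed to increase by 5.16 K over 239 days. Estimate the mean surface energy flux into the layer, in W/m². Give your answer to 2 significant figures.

97

Areal heat capacity C = ρ c_p D = 1020 × 3880 × 97.9 = 3.87×10^8 J m⁻² K⁻¹.
Required heat per unit area: Q = C ΔT = 3.87×10^8 × 5.16 = 2.00×10^9 J/m².
Flux F = Q / Δt = 2.00×10^9 / 2.06×10^7 s = 96.8 W/m².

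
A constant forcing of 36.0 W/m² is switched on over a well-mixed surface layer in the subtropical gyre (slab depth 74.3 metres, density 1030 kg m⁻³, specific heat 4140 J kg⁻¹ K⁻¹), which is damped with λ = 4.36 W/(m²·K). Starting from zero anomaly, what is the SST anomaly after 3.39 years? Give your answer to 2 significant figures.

Areal heat capacity C = ρ c_p D = 1030 × 4140 × 74.3 = 3.17×10^8 J/(m²·K).
τ = C / λ = 3.17×10^8 / 4.36 = 7.27×10^7 s.
Equilibrium anomaly ΔT_eq = F / λ = 36.0 / 4.36 = 8.26 K.
t = 3.39 years = 1.07×10^8 s, so t/τ = 1.47.
ΔT(t) = ΔT_eq (1 − e^(−t/τ)) = 8.26 × (1 − e^−1.47) = 6.36 K.

6.4 K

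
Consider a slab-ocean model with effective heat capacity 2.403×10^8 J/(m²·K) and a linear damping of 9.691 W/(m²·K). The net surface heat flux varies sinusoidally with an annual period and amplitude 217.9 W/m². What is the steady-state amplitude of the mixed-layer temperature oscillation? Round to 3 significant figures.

Areal heat capacity C = 2.403×10^8 J/(m²·K) (given).
Angular frequency ω = 2π / T = 2π / 3.15×10^7 s = 1.99×10^-7 s⁻¹.
√((Cω)² + λ²) = √((47.9)² + 9.691²) = 48.8 W/(m²·K).
Amplitude A = F₀ / √((Cω)²+λ²) = 217.9 / 48.8 = 4.46 K.

4.46 K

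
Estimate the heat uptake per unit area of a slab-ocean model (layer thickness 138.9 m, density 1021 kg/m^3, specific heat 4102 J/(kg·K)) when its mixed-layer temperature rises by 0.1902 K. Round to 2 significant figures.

1.1×10^8

Areal heat capacity C = ρ c_p D = 1021 × 4102 × 138.9 = 5.82×10^8 J/(m²·K).
ΔQ = C ΔT = 5.82×10^8 × 0.1902 = 1.11×10^8 J/m².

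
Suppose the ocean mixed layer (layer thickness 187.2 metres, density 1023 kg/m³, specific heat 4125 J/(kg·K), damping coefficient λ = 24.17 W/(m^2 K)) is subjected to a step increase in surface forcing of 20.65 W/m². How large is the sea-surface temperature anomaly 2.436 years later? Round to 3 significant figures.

0.773 K

Areal heat capacity C = ρ c_p D = 1023 × 4125 × 187.2 = 7.90×10^8 J/(m^2 K).
τ = C / λ = 7.90×10^8 / 24.17 = 3.27×10^7 s.
Equilibrium anomaly ΔT_eq = F / λ = 20.65 / 24.17 = 0.854 K.
t = 2.436 years = 7.69×10^7 s, so t/τ = 2.35.
ΔT(t) = ΔT_eq (1 − e^(−t/τ)) = 0.854 × (1 − e^−2.35) = 0.773 K.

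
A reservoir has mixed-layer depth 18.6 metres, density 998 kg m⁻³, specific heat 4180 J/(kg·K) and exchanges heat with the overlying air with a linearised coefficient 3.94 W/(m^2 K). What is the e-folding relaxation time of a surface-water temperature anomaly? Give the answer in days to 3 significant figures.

228 days

Areal heat capacity C = ρ c_p D = 998 × 4180 × 18.6 = 7.76×10^7 J/(m^2 K).
Relaxation time τ = C / λ = 7.76×10^7 / 3.94 = 1.97×10^7 s.
In days: 1.97×10^7 s / (86400 s/day) = 228 days.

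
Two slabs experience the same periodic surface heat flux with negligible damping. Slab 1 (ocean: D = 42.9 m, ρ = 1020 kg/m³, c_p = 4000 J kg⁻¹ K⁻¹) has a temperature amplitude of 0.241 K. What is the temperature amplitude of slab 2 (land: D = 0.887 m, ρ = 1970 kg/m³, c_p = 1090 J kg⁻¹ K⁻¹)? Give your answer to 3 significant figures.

22.1 K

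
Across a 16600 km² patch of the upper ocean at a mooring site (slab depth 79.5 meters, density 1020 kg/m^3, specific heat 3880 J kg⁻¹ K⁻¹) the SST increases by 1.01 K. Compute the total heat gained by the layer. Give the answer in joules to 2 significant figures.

5.3×10^18 J

Areal heat capacity C = ρ c_p D = 1020 × 3880 × 79.5 = 3.15×10^8 J/(m²·K).
Heat per unit area: q = C ΔT = 3.15×10^8 × 1.01 = 3.18×10^8 J/m².
Total heat: Q = q × A = 3.18×10^8 × (16600 × 10⁶ m²) = 5.28×10^18 J.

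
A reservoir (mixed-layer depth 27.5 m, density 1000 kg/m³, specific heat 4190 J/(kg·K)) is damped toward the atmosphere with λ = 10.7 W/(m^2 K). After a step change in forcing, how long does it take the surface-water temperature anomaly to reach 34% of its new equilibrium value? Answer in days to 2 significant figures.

Areal heat capacity C = ρ c_p D = 1000 × 4190 × 27.5 = 1.15×10^8 J/(m^2 K).
τ = C / λ = 1.15×10^8 / 10.7 = 1.08×10^7 s.
Fraction reached: 1 − e^(−t/τ) = 0.34 ⇒ t = −τ ln(1 − 0.34) = τ × 0.416.
t = 4.47×10^6 s = 51.8 days.

52 days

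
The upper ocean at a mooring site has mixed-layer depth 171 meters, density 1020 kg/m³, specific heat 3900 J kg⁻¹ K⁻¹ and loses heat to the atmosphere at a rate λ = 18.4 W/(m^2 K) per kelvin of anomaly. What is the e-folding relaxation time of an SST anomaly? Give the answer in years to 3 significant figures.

Areal heat capacity C = ρ c_p D = 1020 × 3900 × 171 = 6.80×10^8 J/(m^2 K).
Relaxation time τ = C / λ = 6.80×10^8 / 18.4 = 3.70×10^7 s.
In years: 3.70×10^7 s / (3.156×10^7 s/year) = 1.17 years.

1.17 years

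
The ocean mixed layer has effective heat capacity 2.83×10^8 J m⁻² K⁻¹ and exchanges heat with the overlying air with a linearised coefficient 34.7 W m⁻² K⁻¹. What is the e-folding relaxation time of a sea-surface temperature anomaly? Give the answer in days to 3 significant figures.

94.4 days

Areal heat capacity C = 2.83×10^8 J m⁻² K⁻¹ (given).
Relaxation time τ = C / λ = 2.83×10^8 / 34.7 = 8.16×10^6 s.
In days: 8.16×10^6 s / (86400 s/day) = 94.4 days.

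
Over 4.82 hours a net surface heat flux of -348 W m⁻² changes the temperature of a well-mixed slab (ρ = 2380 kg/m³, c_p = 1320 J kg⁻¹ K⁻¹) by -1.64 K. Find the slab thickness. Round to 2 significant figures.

1.2 m

Heat input Q = F Δt = -348 × 17400 s = -6.04×10^6 J/m².
Required areal heat capacity C = Q / ΔT = 3.68×10^6 J/(m²·K).
Depth D = C / (ρ c_p) = 3.68×10^6 / (2380 × 1320) = 1.17 m.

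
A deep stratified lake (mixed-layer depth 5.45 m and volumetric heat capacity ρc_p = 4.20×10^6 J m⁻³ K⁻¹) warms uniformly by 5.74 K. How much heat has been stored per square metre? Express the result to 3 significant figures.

Areal heat capacity C = ρc_p × D = 4.20×10^6 × 5.45 = 2.29×10^7 J m⁻² K⁻¹.
ΔQ = C ΔT = 2.29×10^7 × 5.74 = 1.31×10^8 J/m².

1.31×10^8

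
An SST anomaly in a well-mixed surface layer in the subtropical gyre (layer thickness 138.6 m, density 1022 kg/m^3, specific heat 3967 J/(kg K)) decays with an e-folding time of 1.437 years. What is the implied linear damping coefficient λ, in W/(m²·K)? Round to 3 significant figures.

Areal heat capacity C = ρ c_p D = 1022 × 3967 × 138.6 = 5.62×10^8 J/(m^2 K).
τ = 1.437 years = 4.53×10^7 s.
λ = C / τ = 5.62×10^8 / 4.53×10^7 = 12.4 W/(m²·K).

12.4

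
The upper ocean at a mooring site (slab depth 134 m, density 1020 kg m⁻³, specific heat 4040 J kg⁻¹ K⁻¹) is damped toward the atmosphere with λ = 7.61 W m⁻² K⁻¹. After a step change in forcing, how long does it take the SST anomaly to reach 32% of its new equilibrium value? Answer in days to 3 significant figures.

324 days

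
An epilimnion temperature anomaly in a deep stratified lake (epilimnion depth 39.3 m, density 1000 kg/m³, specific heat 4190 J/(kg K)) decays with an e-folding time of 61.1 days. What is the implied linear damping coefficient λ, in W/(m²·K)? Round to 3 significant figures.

31.2

Areal heat capacity C = ρ c_p D = 1000 × 4190 × 39.3 = 1.65×10^8 J/(m²·K).
τ = 61.1 days = 5.28×10^6 s.
λ = C / τ = 1.65×10^8 / 5.28×10^6 = 31.2 W/(m²·K).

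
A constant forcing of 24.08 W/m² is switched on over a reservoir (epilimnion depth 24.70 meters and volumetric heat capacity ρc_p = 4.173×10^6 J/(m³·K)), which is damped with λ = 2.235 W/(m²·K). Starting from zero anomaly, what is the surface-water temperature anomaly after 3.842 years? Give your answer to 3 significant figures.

Areal heat capacity C = ρc_p × D = 4.173×10^6 × 24.70 = 1.03×10^8 J/(m²·K).
τ = C / λ = 1.03×10^8 / 2.235 = 4.61×10^7 s.
Equilibrium anomaly ΔT_eq = F / λ = 24.08 / 2.235 = 10.8 K.
t = 3.842 years = 1.21×10^8 s, so t/τ = 2.63.
ΔT(t) = ΔT_eq (1 − e^(−t/τ)) = 10.8 × (1 − e^−2.63) = 10.0 K.

10.0 K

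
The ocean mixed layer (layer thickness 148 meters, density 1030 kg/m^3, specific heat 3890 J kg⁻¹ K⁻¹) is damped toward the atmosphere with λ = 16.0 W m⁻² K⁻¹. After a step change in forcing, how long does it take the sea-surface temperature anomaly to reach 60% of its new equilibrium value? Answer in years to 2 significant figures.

1.1 years

Areal heat capacity C = ρ c_p D = 1030 × 3890 × 148 = 5.93×10^8 J/(m^2 K).
τ = C / λ = 5.93×10^8 / 16.0 = 3.71×10^7 s.
Fraction reached: 1 − e^(−t/τ) = 0.60 ⇒ t = −τ ln(1 − 0.60) = τ × 0.916.
t = 3.40×10^7 s = 1.08 years.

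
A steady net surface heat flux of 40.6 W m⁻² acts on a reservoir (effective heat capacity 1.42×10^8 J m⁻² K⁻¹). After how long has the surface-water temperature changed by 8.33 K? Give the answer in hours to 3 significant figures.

Areal heat capacity C = 1.42×10^8 J m⁻² K⁻¹ (given).
Time required: Δt = C ΔT / F = 1.42×10^8 × 8.33 / 40.6 = 2.91×10^7 s.
In hours: 2.91×10^7 s / (3600 s/hour) = 8090 hours.

8090 hours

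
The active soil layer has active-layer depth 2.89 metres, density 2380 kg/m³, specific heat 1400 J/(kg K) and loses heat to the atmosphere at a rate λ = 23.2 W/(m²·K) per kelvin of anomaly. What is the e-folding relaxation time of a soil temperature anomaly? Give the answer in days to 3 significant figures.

4.80 days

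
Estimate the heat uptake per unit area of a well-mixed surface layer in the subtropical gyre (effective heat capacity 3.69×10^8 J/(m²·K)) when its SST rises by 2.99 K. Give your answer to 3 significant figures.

Areal heat capacity C = 3.69×10^8 J/(m²·K) (given).
ΔQ = C ΔT = 3.69×10^8 × 2.99 = 1.10×10^9 J/m².

1.10×10^9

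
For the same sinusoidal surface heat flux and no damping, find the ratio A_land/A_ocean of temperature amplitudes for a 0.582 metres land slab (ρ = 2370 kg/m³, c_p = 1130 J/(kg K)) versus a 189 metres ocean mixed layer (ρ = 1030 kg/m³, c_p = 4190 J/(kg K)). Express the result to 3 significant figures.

C_ocean = 1030 × 4190 × 189 = 8.16×10^8 J/(m²·K).
C_land = 2370 × 1130 × 0.582 = 1.56×10^6 J/(m²·K).
Undamped amplitude ∝ 1/C, so A_land/A_ocean = C_ocean/C_land = 523.

523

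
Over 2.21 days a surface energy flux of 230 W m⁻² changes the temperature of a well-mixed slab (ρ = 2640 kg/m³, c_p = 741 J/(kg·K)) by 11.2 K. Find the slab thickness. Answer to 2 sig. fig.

2.0 m

Heat input Q = F Δt = 230 × 1.91×10^5 s = 4.39×10^7 J/m².
Required areal heat capacity C = Q / ΔT = 3.92×10^6 J/(m²·K).
Depth D = C / (ρ c_p) = 3.92×10^6 / (2640 × 741) = 2.00 m.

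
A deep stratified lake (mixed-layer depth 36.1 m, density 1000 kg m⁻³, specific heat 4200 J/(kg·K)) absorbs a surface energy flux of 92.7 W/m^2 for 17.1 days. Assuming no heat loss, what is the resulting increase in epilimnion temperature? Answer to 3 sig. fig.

0.903 K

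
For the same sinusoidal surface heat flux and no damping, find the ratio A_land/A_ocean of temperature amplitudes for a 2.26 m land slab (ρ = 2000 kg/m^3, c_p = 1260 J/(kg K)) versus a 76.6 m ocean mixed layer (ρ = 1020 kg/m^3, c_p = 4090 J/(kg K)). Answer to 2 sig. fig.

56

C_ocean = 1020 × 4090 × 76.6 = 3.20×10^8 J/(m²·K).
C_land = 2000 × 1260 × 2.26 = 5.70×10^6 J/(m²·K).
Undamped amplitude ∝ 1/C, so A_land/A_ocean = C_ocean/C_land = 56.1.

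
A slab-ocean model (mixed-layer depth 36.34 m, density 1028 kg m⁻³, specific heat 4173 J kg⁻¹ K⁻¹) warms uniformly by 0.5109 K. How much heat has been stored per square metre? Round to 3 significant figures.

7.96×10^7

Areal heat capacity C = ρ c_p D = 1028 × 4173 × 36.34 = 1.56×10^8 J/(m²·K).
ΔQ = C ΔT = 1.56×10^8 × 0.5109 = 7.96×10^7 J/m².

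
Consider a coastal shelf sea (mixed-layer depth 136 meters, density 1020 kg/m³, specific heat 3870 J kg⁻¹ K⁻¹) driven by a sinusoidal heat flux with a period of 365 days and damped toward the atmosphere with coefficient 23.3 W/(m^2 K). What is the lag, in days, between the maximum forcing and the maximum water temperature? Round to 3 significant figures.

Areal heat capacity C = ρ c_p D = 1020 × 3870 × 136 = 5.37×10^8 J/(m²·K).
ω = 2π / 3.15×10^7 s = 1.99×10^-7 s⁻¹.
Phase lag φ = arctan(Cω/λ) = arctan(107/23.3) = 1.36 rad.
Time lag = φ / ω = 1.36 / 1.99×10^-7 = 6.81×10^6 s = 78.8 days.

78.8 days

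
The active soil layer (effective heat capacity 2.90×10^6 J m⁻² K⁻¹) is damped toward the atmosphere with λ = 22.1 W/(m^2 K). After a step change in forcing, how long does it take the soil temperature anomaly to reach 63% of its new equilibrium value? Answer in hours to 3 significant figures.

36.2 hours

Areal heat capacity C = 2.90×10^6 J m⁻² K⁻¹ (given).
τ = C / λ = 2.90×10^6 / 22.1 = 1.31×10^5 s.
Fraction reached: 1 − e^(−t/τ) = 0.63 ⇒ t = −τ ln(1 − 0.63) = τ × 0.994.
t = 1.30×10^5 s = 36.2 hours.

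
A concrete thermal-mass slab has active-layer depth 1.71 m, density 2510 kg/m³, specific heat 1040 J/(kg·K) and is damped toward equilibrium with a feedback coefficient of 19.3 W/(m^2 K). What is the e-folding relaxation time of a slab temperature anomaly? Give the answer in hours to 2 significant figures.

Areal heat capacity C = ρ c_p D = 2510 × 1040 × 1.71 = 4.46×10^6 J/(m^2 K).
Relaxation time τ = C / λ = 4.46×10^6 / 19.3 = 2.31×10^5 s.
In hours: 2.31×10^5 s / (3600 s/hour) = 64.2 hours.

64 hours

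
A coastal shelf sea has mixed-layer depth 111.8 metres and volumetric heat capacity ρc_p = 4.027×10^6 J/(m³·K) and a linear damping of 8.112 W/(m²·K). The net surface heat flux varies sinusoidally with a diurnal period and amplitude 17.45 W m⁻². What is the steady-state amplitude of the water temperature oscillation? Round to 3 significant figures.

5.33×10^-4 K

Areal heat capacity C = ρc_p × D = 4.027×10^6 × 111.8 = 4.50×10^8 J/(m^2 K).
Angular frequency ω = 2π / T = 2π / 86400 s = 7.27×10^-5 s⁻¹.
√((Cω)² + λ²) = √((32700)² + 8.112²) = 32700 W/(m²·K).
Amplitude A = F₀ / √((Cω)²+λ²) = 17.45 / 32700 = 5.33×10^-4 K.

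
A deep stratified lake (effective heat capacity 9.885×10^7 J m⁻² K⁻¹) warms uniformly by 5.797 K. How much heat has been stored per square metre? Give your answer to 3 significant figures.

5.73×10^8

Areal heat capacity C = 9.885×10^7 J m⁻² K⁻¹ (given).
ΔQ = C ΔT = 9.89×10^7 × 5.797 = 5.73×10^8 J/m².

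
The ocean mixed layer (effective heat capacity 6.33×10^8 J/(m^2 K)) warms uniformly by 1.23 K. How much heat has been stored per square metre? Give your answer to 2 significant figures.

7.8×10^8

Areal heat capacity C = 6.33×10^8 J/(m^2 K) (given).
ΔQ = C ΔT = 6.33×10^8 × 1.23 = 7.79×10^8 J/m².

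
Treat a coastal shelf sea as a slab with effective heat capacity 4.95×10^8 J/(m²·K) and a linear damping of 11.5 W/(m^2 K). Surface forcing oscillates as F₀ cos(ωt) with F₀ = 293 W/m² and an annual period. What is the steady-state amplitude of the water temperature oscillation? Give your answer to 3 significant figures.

2.95 K

Areal heat capacity C = 4.95×10^8 J/(m²·K) (given).
Angular frequency ω = 2π / T = 2π / 3.15×10^7 s = 1.99×10^-7 s⁻¹.
√((Cω)² + λ²) = √((98.6)² + 11.5²) = 99.3 W/(m²·K).
Amplitude A = F₀ / √((Cω)²+λ²) = 293 / 99.3 = 2.95 K.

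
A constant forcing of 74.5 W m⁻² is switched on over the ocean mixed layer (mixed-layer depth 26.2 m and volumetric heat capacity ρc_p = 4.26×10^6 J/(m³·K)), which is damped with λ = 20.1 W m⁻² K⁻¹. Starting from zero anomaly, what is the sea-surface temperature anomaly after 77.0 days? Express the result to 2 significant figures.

2.6 K

Areal heat capacity C = ρc_p × D = 4.26×10^6 × 26.2 = 1.12×10^8 J/(m²·K).
τ = C / λ = 1.12×10^8 / 20.1 = 5.55×10^6 s.
Equilibrium anomaly ΔT_eq = F / λ = 74.5 / 20.1 = 3.71 K.
t = 77.0 days = 6.65×10^6 s, so t/τ = 1.20.
ΔT(t) = ΔT_eq (1 − e^(−t/τ)) = 3.71 × (1 − e^−1.20) = 2.59 K.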